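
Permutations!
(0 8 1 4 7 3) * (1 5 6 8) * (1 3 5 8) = (8)(0 3)(1 4 7 5 6) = [3, 4, 2, 0, 7, 6, 1, 5, 8]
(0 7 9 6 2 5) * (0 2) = (0 7 9 6)(2 5) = [7, 1, 5, 3, 4, 2, 0, 9, 8, 6]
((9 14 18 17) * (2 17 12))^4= (2 18 9)(12 14 17)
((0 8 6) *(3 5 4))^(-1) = ((0 8 6)(3 5 4))^(-1) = (0 6 8)(3 4 5)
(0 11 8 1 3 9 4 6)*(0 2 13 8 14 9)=(0 11 14 9 4 6 2 13 8 1 3)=[11, 3, 13, 0, 6, 5, 2, 7, 1, 4, 10, 14, 12, 8, 9]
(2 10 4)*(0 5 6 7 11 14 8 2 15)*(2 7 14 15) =(0 5 6 14 8 7 11 15)(2 10 4) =[5, 1, 10, 3, 2, 6, 14, 11, 7, 9, 4, 15, 12, 13, 8, 0]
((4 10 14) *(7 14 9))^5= ((4 10 9 7 14))^5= (14)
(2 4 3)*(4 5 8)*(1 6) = (1 6)(2 5 8 4 3) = [0, 6, 5, 2, 3, 8, 1, 7, 4]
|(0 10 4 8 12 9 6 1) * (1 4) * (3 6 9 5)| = 6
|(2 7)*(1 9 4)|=|(1 9 4)(2 7)|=6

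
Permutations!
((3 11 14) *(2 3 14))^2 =(14)(2 11 3)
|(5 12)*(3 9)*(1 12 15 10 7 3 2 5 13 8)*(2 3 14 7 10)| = |(1 12 13 8)(2 5 15)(3 9)(7 14)| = 12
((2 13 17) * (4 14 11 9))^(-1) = ((2 13 17)(4 14 11 9))^(-1) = (2 17 13)(4 9 11 14)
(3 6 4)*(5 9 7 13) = (3 6 4)(5 9 7 13) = [0, 1, 2, 6, 3, 9, 4, 13, 8, 7, 10, 11, 12, 5]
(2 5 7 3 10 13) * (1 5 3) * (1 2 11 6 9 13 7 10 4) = (1 5 10 7 2 3 4)(6 9 13 11) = [0, 5, 3, 4, 1, 10, 9, 2, 8, 13, 7, 6, 12, 11]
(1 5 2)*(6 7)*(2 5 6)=(1 6 7 2)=[0, 6, 1, 3, 4, 5, 7, 2]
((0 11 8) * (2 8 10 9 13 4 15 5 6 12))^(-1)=(0 8 2 12 6 5 15 4 13 9 10 11)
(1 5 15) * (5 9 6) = (1 9 6 5 15) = [0, 9, 2, 3, 4, 15, 5, 7, 8, 6, 10, 11, 12, 13, 14, 1]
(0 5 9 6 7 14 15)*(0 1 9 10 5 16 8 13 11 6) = (0 16 8 13 11 6 7 14 15 1 9)(5 10) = [16, 9, 2, 3, 4, 10, 7, 14, 13, 0, 5, 6, 12, 11, 15, 1, 8]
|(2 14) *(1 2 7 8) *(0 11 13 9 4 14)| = 10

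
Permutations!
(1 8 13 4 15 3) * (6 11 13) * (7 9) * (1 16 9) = [0, 8, 2, 16, 15, 5, 11, 1, 6, 7, 10, 13, 12, 4, 14, 3, 9] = (1 8 6 11 13 4 15 3 16 9 7)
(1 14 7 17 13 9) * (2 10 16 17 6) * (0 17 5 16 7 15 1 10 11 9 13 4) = (0 17 4)(1 14 15)(2 11 9 10 7 6)(5 16) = [17, 14, 11, 3, 0, 16, 2, 6, 8, 10, 7, 9, 12, 13, 15, 1, 5, 4]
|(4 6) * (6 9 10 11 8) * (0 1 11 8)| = 15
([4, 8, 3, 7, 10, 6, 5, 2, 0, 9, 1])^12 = (0 10 8 4 1)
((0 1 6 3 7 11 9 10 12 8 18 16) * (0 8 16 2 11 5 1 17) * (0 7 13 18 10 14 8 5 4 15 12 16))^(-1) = ((0 17 7 4 15 12)(1 6 3 13 18 2 11 9 14 8 10 16 5))^(-1) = (0 12 15 4 7 17)(1 5 16 10 8 14 9 11 2 18 13 3 6)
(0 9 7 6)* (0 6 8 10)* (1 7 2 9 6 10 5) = (0 6 10)(1 7 8 5)(2 9) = [6, 7, 9, 3, 4, 1, 10, 8, 5, 2, 0]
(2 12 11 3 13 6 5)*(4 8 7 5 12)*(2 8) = (2 4)(3 13 6 12 11)(5 8 7) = [0, 1, 4, 13, 2, 8, 12, 5, 7, 9, 10, 3, 11, 6]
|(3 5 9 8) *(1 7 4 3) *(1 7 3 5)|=10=|(1 3)(4 5 9 8 7)|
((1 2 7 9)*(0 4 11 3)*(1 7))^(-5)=(0 3 11 4)(1 2)(7 9)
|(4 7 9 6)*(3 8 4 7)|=3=|(3 8 4)(6 7 9)|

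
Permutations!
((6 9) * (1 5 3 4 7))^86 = (9)(1 5 3 4 7)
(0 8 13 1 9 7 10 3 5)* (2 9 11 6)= (0 8 13 1 11 6 2 9 7 10 3 5)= [8, 11, 9, 5, 4, 0, 2, 10, 13, 7, 3, 6, 12, 1]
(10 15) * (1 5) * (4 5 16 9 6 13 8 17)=(1 16 9 6 13 8 17 4 5)(10 15)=[0, 16, 2, 3, 5, 1, 13, 7, 17, 6, 15, 11, 12, 8, 14, 10, 9, 4]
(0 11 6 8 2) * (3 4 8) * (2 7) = (0 11 6 3 4 8 7 2) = [11, 1, 0, 4, 8, 5, 3, 2, 7, 9, 10, 6]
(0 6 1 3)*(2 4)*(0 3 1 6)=(6)(2 4)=[0, 1, 4, 3, 2, 5, 6]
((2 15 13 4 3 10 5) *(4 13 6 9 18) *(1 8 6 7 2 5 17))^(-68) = (1 18 17 9 10 6 3 8 4)(2 15 7)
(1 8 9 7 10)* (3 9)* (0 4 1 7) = [4, 8, 2, 9, 1, 5, 6, 10, 3, 0, 7] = (0 4 1 8 3 9)(7 10)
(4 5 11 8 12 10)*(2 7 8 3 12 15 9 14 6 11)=(2 7 8 15 9 14 6 11 3 12 10 4 5)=[0, 1, 7, 12, 5, 2, 11, 8, 15, 14, 4, 3, 10, 13, 6, 9]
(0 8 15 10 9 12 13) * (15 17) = [8, 1, 2, 3, 4, 5, 6, 7, 17, 12, 9, 11, 13, 0, 14, 10, 16, 15] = (0 8 17 15 10 9 12 13)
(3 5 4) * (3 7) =[0, 1, 2, 5, 7, 4, 6, 3] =(3 5 4 7)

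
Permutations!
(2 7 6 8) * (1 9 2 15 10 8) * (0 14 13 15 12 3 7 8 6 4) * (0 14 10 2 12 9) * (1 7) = (0 10 6 7 4 14 13 15 2 8 9 12 3 1) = [10, 0, 8, 1, 14, 5, 7, 4, 9, 12, 6, 11, 3, 15, 13, 2]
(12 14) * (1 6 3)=(1 6 3)(12 14)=[0, 6, 2, 1, 4, 5, 3, 7, 8, 9, 10, 11, 14, 13, 12]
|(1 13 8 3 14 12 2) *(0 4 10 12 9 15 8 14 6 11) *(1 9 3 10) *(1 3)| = 30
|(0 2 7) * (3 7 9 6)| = 6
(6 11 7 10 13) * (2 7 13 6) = [0, 1, 7, 3, 4, 5, 11, 10, 8, 9, 6, 13, 12, 2] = (2 7 10 6 11 13)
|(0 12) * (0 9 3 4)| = 5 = |(0 12 9 3 4)|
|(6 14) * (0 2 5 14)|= |(0 2 5 14 6)|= 5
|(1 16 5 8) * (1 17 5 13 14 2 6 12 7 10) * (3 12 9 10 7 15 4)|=24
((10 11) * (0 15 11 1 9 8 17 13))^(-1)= (0 13 17 8 9 1 10 11 15)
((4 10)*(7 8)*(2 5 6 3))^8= ((2 5 6 3)(4 10)(7 8))^8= (10)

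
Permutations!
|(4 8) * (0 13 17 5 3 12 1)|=14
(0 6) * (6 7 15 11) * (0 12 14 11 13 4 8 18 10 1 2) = [7, 2, 0, 3, 8, 5, 12, 15, 18, 9, 1, 6, 14, 4, 11, 13, 16, 17, 10] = (0 7 15 13 4 8 18 10 1 2)(6 12 14 11)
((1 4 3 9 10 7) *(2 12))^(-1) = ((1 4 3 9 10 7)(2 12))^(-1) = (1 7 10 9 3 4)(2 12)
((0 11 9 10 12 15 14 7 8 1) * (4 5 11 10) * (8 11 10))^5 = (0 1 8)(4 14 5 7 10 11 12 9 15)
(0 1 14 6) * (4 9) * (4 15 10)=(0 1 14 6)(4 9 15 10)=[1, 14, 2, 3, 9, 5, 0, 7, 8, 15, 4, 11, 12, 13, 6, 10]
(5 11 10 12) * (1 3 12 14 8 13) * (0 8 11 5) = [8, 3, 2, 12, 4, 5, 6, 7, 13, 9, 14, 10, 0, 1, 11] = (0 8 13 1 3 12)(10 14 11)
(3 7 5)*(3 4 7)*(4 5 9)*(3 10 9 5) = [0, 1, 2, 10, 7, 3, 6, 5, 8, 4, 9] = (3 10 9 4 7 5)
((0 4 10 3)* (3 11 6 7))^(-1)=(0 3 7 6 11 10 4)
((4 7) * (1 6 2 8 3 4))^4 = (1 3 6 4 2 7 8)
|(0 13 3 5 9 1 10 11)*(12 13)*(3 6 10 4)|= 30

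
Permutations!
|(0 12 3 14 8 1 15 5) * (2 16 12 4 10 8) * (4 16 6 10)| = 12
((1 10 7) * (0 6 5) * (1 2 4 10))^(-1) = (0 5 6)(2 7 10 4)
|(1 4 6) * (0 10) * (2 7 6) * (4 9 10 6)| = 15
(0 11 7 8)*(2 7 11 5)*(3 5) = (11)(0 3 5 2 7 8) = [3, 1, 7, 5, 4, 2, 6, 8, 0, 9, 10, 11]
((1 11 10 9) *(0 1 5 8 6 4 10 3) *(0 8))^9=(0 5 9 10 4 6 8 3 11 1)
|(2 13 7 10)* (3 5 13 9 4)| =8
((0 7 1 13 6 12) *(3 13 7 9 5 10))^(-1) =(0 12 6 13 3 10 5 9)(1 7)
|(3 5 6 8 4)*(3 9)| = |(3 5 6 8 4 9)| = 6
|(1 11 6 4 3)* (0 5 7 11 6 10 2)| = |(0 5 7 11 10 2)(1 6 4 3)| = 12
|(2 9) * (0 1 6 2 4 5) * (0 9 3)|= |(0 1 6 2 3)(4 5 9)|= 15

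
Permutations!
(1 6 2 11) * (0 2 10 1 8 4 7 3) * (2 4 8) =(0 4 7 3)(1 6 10)(2 11) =[4, 6, 11, 0, 7, 5, 10, 3, 8, 9, 1, 2]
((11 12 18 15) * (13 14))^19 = (11 15 18 12)(13 14)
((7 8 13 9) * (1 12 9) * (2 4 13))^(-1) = ((1 12 9 7 8 2 4 13))^(-1) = (1 13 4 2 8 7 9 12)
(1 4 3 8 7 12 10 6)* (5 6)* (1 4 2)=(1 2)(3 8 7 12 10 5 6 4)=[0, 2, 1, 8, 3, 6, 4, 12, 7, 9, 5, 11, 10]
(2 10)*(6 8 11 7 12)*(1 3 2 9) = (1 3 2 10 9)(6 8 11 7 12) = [0, 3, 10, 2, 4, 5, 8, 12, 11, 1, 9, 7, 6]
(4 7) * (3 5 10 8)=(3 5 10 8)(4 7)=[0, 1, 2, 5, 7, 10, 6, 4, 3, 9, 8]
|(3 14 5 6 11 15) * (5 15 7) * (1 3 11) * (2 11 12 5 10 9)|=35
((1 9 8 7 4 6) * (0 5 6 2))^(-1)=((0 5 6 1 9 8 7 4 2))^(-1)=(0 2 4 7 8 9 1 6 5)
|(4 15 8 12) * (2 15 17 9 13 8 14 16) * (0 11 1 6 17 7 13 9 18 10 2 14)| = |(0 11 1 6 17 18 10 2 15)(4 7 13 8 12)(14 16)| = 90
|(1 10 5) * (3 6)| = |(1 10 5)(3 6)| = 6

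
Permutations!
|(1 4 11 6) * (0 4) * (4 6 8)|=|(0 6 1)(4 11 8)|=3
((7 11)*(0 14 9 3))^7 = ((0 14 9 3)(7 11))^7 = (0 3 9 14)(7 11)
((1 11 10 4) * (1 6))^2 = (1 10 6 11 4)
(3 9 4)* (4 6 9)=(3 4)(6 9)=[0, 1, 2, 4, 3, 5, 9, 7, 8, 6]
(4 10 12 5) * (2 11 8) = (2 11 8)(4 10 12 5) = [0, 1, 11, 3, 10, 4, 6, 7, 2, 9, 12, 8, 5]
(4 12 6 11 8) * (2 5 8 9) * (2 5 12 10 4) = (2 12 6 11 9 5 8)(4 10) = [0, 1, 12, 3, 10, 8, 11, 7, 2, 5, 4, 9, 6]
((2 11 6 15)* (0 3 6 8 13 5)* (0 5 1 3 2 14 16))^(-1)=((0 2 11 8 13 1 3 6 15 14 16))^(-1)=(0 16 14 15 6 3 1 13 8 11 2)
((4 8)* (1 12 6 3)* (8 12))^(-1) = (1 3 6 12 4 8)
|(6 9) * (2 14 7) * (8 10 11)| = 6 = |(2 14 7)(6 9)(8 10 11)|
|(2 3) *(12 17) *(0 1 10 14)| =4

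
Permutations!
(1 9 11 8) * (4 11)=(1 9 4 11 8)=[0, 9, 2, 3, 11, 5, 6, 7, 1, 4, 10, 8]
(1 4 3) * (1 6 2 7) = (1 4 3 6 2 7) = [0, 4, 7, 6, 3, 5, 2, 1]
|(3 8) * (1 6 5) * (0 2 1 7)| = 6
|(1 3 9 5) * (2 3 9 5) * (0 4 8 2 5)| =15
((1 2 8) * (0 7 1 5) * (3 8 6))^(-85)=((0 7 1 2 6 3 8 5))^(-85)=(0 2 8 7 6 5 1 3)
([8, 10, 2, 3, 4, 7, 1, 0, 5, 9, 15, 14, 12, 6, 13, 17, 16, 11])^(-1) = [7, 6, 2, 3, 4, 8, 13, 5, 0, 9, 1, 17, 12, 14, 11, 10, 16, 15]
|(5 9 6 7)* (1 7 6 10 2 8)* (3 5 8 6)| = 6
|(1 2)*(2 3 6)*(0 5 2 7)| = |(0 5 2 1 3 6 7)| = 7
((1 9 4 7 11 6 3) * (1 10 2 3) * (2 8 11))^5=((1 9 4 7 2 3 10 8 11 6))^5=(1 3)(2 6)(4 8)(7 11)(9 10)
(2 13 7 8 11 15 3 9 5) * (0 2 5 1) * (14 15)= (0 2 13 7 8 11 14 15 3 9 1)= [2, 0, 13, 9, 4, 5, 6, 8, 11, 1, 10, 14, 12, 7, 15, 3]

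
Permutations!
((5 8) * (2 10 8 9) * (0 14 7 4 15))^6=(0 14 7 4 15)(2 10 8 5 9)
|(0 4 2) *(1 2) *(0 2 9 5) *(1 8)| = 6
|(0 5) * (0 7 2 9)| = |(0 5 7 2 9)| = 5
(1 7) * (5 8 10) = (1 7)(5 8 10) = [0, 7, 2, 3, 4, 8, 6, 1, 10, 9, 5]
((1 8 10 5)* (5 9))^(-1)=((1 8 10 9 5))^(-1)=(1 5 9 10 8)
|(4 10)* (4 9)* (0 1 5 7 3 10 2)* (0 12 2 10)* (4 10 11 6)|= 30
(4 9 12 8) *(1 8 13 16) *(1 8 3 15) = (1 3 15)(4 9 12 13 16 8) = [0, 3, 2, 15, 9, 5, 6, 7, 4, 12, 10, 11, 13, 16, 14, 1, 8]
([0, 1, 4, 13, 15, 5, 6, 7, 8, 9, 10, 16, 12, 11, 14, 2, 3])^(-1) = (2 15 4)(3 16 11 13)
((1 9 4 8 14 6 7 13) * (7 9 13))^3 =((1 13)(4 8 14 6 9))^3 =(1 13)(4 6 8 9 14)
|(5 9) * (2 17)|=|(2 17)(5 9)|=2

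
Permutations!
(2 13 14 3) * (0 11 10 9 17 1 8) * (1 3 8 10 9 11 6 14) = (0 6 14 8)(1 10 11 9 17 3 2 13) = [6, 10, 13, 2, 4, 5, 14, 7, 0, 17, 11, 9, 12, 1, 8, 15, 16, 3]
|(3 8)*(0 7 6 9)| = 4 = |(0 7 6 9)(3 8)|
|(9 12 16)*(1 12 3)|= |(1 12 16 9 3)|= 5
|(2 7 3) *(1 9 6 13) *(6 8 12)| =|(1 9 8 12 6 13)(2 7 3)| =6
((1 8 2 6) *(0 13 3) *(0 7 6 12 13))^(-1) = (1 6 7 3 13 12 2 8)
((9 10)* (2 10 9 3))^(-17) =((2 10 3))^(-17) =(2 10 3)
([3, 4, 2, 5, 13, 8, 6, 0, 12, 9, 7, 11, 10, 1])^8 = [3, 13, 2, 5, 1, 8, 6, 0, 12, 9, 7, 11, 10, 4]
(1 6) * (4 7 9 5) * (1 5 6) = (4 7 9 6 5) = [0, 1, 2, 3, 7, 4, 5, 9, 8, 6]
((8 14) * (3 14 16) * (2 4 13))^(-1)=(2 13 4)(3 16 8 14)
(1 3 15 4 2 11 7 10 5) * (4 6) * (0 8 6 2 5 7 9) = (0 8 6 4 5 1 3 15 2 11 9)(7 10) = [8, 3, 11, 15, 5, 1, 4, 10, 6, 0, 7, 9, 12, 13, 14, 2]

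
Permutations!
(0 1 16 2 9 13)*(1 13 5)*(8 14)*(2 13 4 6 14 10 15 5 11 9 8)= [4, 16, 8, 3, 6, 1, 14, 7, 10, 11, 15, 9, 12, 0, 2, 5, 13]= (0 4 6 14 2 8 10 15 5 1 16 13)(9 11)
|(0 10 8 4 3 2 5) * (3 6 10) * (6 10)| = 12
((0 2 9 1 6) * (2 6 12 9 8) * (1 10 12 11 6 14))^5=((0 14 1 11 6)(2 8)(9 10 12))^5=(14)(2 8)(9 12 10)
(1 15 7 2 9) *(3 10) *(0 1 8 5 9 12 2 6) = (0 1 15 7 6)(2 12)(3 10)(5 9 8) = [1, 15, 12, 10, 4, 9, 0, 6, 5, 8, 3, 11, 2, 13, 14, 7]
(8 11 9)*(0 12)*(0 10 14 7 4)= (0 12 10 14 7 4)(8 11 9)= [12, 1, 2, 3, 0, 5, 6, 4, 11, 8, 14, 9, 10, 13, 7]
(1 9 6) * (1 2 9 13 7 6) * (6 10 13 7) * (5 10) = (1 7 5 10 13 6 2 9) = [0, 7, 9, 3, 4, 10, 2, 5, 8, 1, 13, 11, 12, 6]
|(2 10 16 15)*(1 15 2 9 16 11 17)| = 8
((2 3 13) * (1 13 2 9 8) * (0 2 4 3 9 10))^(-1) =((0 2 9 8 1 13 10)(3 4))^(-1) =(0 10 13 1 8 9 2)(3 4)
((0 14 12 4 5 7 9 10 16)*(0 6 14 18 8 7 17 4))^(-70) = ((0 18 8 7 9 10 16 6 14 12)(4 5 17))^(-70) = (18)(4 17 5)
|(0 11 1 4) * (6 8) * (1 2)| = |(0 11 2 1 4)(6 8)| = 10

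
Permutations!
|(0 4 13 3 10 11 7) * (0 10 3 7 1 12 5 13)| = |(0 4)(1 12 5 13 7 10 11)| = 14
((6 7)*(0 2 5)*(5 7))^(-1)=((0 2 7 6 5))^(-1)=(0 5 6 7 2)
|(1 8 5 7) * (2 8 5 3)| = |(1 5 7)(2 8 3)| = 3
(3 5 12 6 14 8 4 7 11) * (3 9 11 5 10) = (3 10)(4 7 5 12 6 14 8)(9 11) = [0, 1, 2, 10, 7, 12, 14, 5, 4, 11, 3, 9, 6, 13, 8]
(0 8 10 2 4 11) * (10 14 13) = (0 8 14 13 10 2 4 11) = [8, 1, 4, 3, 11, 5, 6, 7, 14, 9, 2, 0, 12, 10, 13]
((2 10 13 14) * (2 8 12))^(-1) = (2 12 8 14 13 10)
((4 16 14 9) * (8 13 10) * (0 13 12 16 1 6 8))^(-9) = (1 4 9 14 16 12 8 6)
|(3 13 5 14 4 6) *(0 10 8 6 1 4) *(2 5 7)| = |(0 10 8 6 3 13 7 2 5 14)(1 4)| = 10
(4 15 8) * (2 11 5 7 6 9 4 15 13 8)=(2 11 5 7 6 9 4 13 8 15)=[0, 1, 11, 3, 13, 7, 9, 6, 15, 4, 10, 5, 12, 8, 14, 2]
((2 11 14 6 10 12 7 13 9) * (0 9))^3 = (0 11 10 13 2 6 7 9 14 12)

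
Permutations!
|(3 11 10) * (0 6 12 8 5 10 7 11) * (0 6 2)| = 6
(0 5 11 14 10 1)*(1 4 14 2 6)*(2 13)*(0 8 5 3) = (0 3)(1 8 5 11 13 2 6)(4 14 10) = [3, 8, 6, 0, 14, 11, 1, 7, 5, 9, 4, 13, 12, 2, 10]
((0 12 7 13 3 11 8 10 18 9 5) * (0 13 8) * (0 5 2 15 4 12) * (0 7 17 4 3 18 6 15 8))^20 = (2 18 5 3 6 8 9 13 11 15 10)(4 17 12)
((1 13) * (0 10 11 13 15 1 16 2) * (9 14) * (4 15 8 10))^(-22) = (0 16 11 8 15)(1 4 2 13 10) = ((0 4 15 1 8 10 11 13 16 2)(9 14))^(-22)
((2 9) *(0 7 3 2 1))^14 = ((0 7 3 2 9 1))^14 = (0 3 9)(1 7 2)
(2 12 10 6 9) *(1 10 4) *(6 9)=(1 10 9 2 12 4)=[0, 10, 12, 3, 1, 5, 6, 7, 8, 2, 9, 11, 4]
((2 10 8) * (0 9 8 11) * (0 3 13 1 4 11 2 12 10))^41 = ((0 9 8 12 10 2)(1 4 11 3 13))^41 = (0 2 10 12 8 9)(1 4 11 3 13)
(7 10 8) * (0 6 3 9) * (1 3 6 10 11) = (0 10 8 7 11 1 3 9) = [10, 3, 2, 9, 4, 5, 6, 11, 7, 0, 8, 1]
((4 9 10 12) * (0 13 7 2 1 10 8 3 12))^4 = ((0 13 7 2 1 10)(3 12 4 9 8))^4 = (0 1 7)(2 13 10)(3 8 9 4 12)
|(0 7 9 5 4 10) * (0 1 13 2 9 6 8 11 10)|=12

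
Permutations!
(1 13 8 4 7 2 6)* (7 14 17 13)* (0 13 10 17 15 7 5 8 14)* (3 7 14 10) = (0 13 10 17 3 7 2 6 1 5 8 4)(14 15) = [13, 5, 6, 7, 0, 8, 1, 2, 4, 9, 17, 11, 12, 10, 15, 14, 16, 3]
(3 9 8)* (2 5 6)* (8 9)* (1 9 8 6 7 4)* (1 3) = (1 9 8)(2 5 7 4 3 6) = [0, 9, 5, 6, 3, 7, 2, 4, 1, 8]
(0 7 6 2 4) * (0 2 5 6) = (0 7)(2 4)(5 6) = [7, 1, 4, 3, 2, 6, 5, 0]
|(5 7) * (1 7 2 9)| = 5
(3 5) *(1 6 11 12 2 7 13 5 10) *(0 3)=(0 3 10 1 6 11 12 2 7 13 5)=[3, 6, 7, 10, 4, 0, 11, 13, 8, 9, 1, 12, 2, 5]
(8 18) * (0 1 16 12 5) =[1, 16, 2, 3, 4, 0, 6, 7, 18, 9, 10, 11, 5, 13, 14, 15, 12, 17, 8] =(0 1 16 12 5)(8 18)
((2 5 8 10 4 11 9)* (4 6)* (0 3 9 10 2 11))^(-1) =((0 3 9 11 10 6 4)(2 5 8))^(-1) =(0 4 6 10 11 9 3)(2 8 5)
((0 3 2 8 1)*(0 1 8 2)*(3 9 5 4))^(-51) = ((0 9 5 4 3))^(-51) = (0 3 4 5 9)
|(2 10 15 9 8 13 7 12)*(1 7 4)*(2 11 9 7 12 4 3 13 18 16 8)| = |(1 12 11 9 2 10 15 7 4)(3 13)(8 18 16)| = 18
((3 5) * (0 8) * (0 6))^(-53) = ((0 8 6)(3 5))^(-53) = (0 8 6)(3 5)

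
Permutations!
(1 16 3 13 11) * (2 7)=(1 16 3 13 11)(2 7)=[0, 16, 7, 13, 4, 5, 6, 2, 8, 9, 10, 1, 12, 11, 14, 15, 3]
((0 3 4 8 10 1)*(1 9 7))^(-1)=((0 3 4 8 10 9 7 1))^(-1)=(0 1 7 9 10 8 4 3)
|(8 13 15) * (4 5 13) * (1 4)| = 6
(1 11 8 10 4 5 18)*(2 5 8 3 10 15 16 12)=(1 11 3 10 4 8 15 16 12 2 5 18)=[0, 11, 5, 10, 8, 18, 6, 7, 15, 9, 4, 3, 2, 13, 14, 16, 12, 17, 1]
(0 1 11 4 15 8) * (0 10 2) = (0 1 11 4 15 8 10 2) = [1, 11, 0, 3, 15, 5, 6, 7, 10, 9, 2, 4, 12, 13, 14, 8]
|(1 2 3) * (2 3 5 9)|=6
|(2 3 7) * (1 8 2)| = 5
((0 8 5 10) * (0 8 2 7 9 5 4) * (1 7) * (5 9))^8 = (10)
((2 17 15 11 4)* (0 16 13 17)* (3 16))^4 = (0 17 2 13 4 16 11 3 15)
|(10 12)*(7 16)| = 2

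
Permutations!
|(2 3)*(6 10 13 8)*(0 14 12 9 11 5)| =|(0 14 12 9 11 5)(2 3)(6 10 13 8)| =12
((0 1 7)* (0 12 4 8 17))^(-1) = (0 17 8 4 12 7 1)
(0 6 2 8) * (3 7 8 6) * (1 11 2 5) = (0 3 7 8)(1 11 2 6 5) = [3, 11, 6, 7, 4, 1, 5, 8, 0, 9, 10, 2]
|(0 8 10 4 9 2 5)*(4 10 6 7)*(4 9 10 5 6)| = 20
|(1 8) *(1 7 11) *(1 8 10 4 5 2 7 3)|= 9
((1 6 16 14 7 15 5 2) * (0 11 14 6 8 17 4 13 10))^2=((0 11 14 7 15 5 2 1 8 17 4 13 10)(6 16))^2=(0 14 15 2 8 4 10 11 7 5 1 17 13)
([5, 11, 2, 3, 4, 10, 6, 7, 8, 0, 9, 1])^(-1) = [9, 11, 2, 3, 4, 0, 6, 7, 8, 10, 5, 1]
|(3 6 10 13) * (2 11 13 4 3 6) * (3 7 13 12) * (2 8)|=5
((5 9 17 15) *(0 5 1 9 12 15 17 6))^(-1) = (17)(0 6 9 1 15 12 5)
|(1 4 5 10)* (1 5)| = 2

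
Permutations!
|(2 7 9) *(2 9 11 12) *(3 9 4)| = 12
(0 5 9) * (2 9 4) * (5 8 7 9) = (0 8 7 9)(2 5 4) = [8, 1, 5, 3, 2, 4, 6, 9, 7, 0]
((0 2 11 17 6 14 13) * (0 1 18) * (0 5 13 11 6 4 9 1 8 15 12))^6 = ((0 2 6 14 11 17 4 9 1 18 5 13 8 15 12))^6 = (0 4 8 14 18)(1 12 17 13 6)(2 9 15 11 5)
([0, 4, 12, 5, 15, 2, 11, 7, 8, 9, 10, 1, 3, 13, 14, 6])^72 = (1 15 11 4 6)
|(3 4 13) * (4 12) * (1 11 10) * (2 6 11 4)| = 9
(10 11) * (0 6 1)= (0 6 1)(10 11)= [6, 0, 2, 3, 4, 5, 1, 7, 8, 9, 11, 10]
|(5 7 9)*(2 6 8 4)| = 12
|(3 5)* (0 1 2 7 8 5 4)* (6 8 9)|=|(0 1 2 7 9 6 8 5 3 4)|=10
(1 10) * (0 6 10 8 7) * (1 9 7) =(0 6 10 9 7)(1 8) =[6, 8, 2, 3, 4, 5, 10, 0, 1, 7, 9]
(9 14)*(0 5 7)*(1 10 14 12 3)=(0 5 7)(1 10 14 9 12 3)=[5, 10, 2, 1, 4, 7, 6, 0, 8, 12, 14, 11, 3, 13, 9]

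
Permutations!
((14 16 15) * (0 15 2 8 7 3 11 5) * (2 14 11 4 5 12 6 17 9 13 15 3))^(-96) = ((0 3 4 5)(2 8 7)(6 17 9 13 15 11 12)(14 16))^(-96) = (6 9 15 12 17 13 11)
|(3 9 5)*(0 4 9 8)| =|(0 4 9 5 3 8)| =6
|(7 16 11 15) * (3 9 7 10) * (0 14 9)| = 9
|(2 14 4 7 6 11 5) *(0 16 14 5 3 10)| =|(0 16 14 4 7 6 11 3 10)(2 5)| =18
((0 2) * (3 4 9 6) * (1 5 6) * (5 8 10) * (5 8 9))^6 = (10)(3 5)(4 6)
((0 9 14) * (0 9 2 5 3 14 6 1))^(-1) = (0 1 6 9 14 3 5 2)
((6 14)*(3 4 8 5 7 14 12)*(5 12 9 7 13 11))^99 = (3 12 8 4)(6 14 7 9)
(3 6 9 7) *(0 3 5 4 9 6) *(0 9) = (0 3 9 7 5 4) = [3, 1, 2, 9, 0, 4, 6, 5, 8, 7]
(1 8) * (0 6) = (0 6)(1 8) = [6, 8, 2, 3, 4, 5, 0, 7, 1]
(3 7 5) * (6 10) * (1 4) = (1 4)(3 7 5)(6 10) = [0, 4, 2, 7, 1, 3, 10, 5, 8, 9, 6]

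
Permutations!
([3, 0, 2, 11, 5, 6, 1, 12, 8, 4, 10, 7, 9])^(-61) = (0 1 6 5 4 9 12 7 11 3)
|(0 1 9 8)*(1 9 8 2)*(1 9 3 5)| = |(0 3 5 1 8)(2 9)| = 10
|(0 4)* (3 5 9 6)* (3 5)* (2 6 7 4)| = |(0 2 6 5 9 7 4)| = 7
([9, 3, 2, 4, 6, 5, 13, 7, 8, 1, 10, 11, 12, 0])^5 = [6, 0, 2, 9, 1, 5, 3, 7, 8, 13, 10, 11, 12, 4]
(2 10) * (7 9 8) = [0, 1, 10, 3, 4, 5, 6, 9, 7, 8, 2] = (2 10)(7 9 8)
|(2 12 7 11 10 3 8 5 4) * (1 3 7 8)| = 30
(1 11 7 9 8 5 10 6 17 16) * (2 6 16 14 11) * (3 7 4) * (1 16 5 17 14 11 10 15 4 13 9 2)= [0, 1, 6, 7, 3, 15, 14, 2, 17, 8, 5, 13, 12, 9, 10, 4, 16, 11]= (2 6 14 10 5 15 4 3 7)(8 17 11 13 9)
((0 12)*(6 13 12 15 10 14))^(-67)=((0 15 10 14 6 13 12))^(-67)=(0 14 12 10 13 15 6)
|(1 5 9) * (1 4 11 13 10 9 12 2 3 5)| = |(2 3 5 12)(4 11 13 10 9)| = 20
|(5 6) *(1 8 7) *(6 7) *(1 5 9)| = 4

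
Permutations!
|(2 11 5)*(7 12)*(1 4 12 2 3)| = 8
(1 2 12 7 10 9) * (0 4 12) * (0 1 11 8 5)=(0 4 12 7 10 9 11 8 5)(1 2)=[4, 2, 1, 3, 12, 0, 6, 10, 5, 11, 9, 8, 7]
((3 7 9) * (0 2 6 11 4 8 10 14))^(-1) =((0 2 6 11 4 8 10 14)(3 7 9))^(-1) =(0 14 10 8 4 11 6 2)(3 9 7)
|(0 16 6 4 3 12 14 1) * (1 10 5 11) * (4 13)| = |(0 16 6 13 4 3 12 14 10 5 11 1)| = 12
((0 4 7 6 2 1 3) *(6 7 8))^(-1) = ((0 4 8 6 2 1 3))^(-1) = (0 3 1 2 6 8 4)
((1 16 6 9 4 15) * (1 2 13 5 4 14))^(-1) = (1 14 9 6 16)(2 15 4 5 13)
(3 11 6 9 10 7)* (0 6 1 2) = (0 6 9 10 7 3 11 1 2) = [6, 2, 0, 11, 4, 5, 9, 3, 8, 10, 7, 1]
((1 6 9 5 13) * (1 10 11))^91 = ((1 6 9 5 13 10 11))^91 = (13)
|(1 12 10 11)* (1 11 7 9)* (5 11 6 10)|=|(1 12 5 11 6 10 7 9)|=8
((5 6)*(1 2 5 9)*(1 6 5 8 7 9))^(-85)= (1 6 9 7 8 2)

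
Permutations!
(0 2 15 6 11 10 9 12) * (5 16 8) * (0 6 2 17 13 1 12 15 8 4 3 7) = (0 17 13 1 12 6 11 10 9 15 2 8 5 16 4 3 7) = [17, 12, 8, 7, 3, 16, 11, 0, 5, 15, 9, 10, 6, 1, 14, 2, 4, 13]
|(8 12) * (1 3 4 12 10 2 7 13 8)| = 20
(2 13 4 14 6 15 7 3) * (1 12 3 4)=(1 12 3 2 13)(4 14 6 15 7)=[0, 12, 13, 2, 14, 5, 15, 4, 8, 9, 10, 11, 3, 1, 6, 7]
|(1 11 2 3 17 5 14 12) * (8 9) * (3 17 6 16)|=|(1 11 2 17 5 14 12)(3 6 16)(8 9)|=42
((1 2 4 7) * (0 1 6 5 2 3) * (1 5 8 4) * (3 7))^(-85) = ((0 5 2 1 7 6 8 4 3))^(-85) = (0 6 5 8 2 4 1 3 7)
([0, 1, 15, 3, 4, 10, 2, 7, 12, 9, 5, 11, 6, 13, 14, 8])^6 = (2 15 8 12 6)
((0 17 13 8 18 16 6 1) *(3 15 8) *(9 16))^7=((0 17 13 3 15 8 18 9 16 6 1))^7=(0 9 3 1 18 13 6 8 17 16 15)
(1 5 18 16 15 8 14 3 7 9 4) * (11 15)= (1 5 18 16 11 15 8 14 3 7 9 4)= [0, 5, 2, 7, 1, 18, 6, 9, 14, 4, 10, 15, 12, 13, 3, 8, 11, 17, 16]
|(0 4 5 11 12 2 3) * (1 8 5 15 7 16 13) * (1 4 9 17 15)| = 15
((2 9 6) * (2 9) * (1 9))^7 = (1 9 6)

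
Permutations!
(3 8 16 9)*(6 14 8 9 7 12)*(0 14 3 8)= (0 14)(3 9 8 16 7 12 6)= [14, 1, 2, 9, 4, 5, 3, 12, 16, 8, 10, 11, 6, 13, 0, 15, 7]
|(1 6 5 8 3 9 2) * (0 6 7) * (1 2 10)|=|(0 6 5 8 3 9 10 1 7)|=9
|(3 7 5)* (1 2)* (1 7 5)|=6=|(1 2 7)(3 5)|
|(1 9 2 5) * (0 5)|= |(0 5 1 9 2)|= 5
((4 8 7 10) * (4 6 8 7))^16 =((4 7 10 6 8))^16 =(4 7 10 6 8)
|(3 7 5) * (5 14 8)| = 5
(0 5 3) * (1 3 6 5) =(0 1 3)(5 6) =[1, 3, 2, 0, 4, 6, 5]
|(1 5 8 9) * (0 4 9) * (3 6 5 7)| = |(0 4 9 1 7 3 6 5 8)| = 9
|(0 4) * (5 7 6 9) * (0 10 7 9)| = 10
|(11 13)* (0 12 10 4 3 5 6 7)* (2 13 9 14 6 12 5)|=|(0 5 12 10 4 3 2 13 11 9 14 6 7)|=13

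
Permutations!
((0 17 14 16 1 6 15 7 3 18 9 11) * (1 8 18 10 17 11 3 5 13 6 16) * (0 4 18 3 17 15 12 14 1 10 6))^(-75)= (0 7 14 3 1 18)(4 13 15 12 8 17)(5 10 6 16 9 11)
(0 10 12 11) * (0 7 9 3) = (0 10 12 11 7 9 3) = [10, 1, 2, 0, 4, 5, 6, 9, 8, 3, 12, 7, 11]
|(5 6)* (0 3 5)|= |(0 3 5 6)|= 4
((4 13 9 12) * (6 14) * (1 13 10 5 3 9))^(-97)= (1 13)(3 5 10 4 12 9)(6 14)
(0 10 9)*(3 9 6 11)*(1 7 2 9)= [10, 7, 9, 1, 4, 5, 11, 2, 8, 0, 6, 3]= (0 10 6 11 3 1 7 2 9)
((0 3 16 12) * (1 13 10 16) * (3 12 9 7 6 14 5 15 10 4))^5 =(0 12)(1 13 4 3)(5 7 10 14 9 15 6 16)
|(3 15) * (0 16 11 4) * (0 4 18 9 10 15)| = |(0 16 11 18 9 10 15 3)| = 8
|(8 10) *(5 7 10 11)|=|(5 7 10 8 11)|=5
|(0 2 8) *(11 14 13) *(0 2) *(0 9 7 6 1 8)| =21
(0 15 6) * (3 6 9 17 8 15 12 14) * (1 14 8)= (0 12 8 15 9 17 1 14 3 6)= [12, 14, 2, 6, 4, 5, 0, 7, 15, 17, 10, 11, 8, 13, 3, 9, 16, 1]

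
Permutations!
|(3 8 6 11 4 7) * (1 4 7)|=10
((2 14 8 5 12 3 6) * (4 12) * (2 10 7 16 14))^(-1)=(3 12 4 5 8 14 16 7 10 6)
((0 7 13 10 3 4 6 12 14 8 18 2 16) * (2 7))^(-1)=(0 16 2)(3 10 13 7 18 8 14 12 6 4)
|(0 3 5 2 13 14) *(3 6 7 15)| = |(0 6 7 15 3 5 2 13 14)| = 9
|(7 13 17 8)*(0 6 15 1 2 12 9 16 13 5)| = 13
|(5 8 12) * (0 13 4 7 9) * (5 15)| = 20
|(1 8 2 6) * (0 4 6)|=|(0 4 6 1 8 2)|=6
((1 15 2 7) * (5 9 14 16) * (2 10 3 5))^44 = ((1 15 10 3 5 9 14 16 2 7))^44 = (1 5 2 10 14)(3 16 15 9 7)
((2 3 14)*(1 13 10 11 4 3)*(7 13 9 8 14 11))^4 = (1 2 14 8 9)(3 11 4)(7 13 10)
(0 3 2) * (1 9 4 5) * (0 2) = (0 3)(1 9 4 5) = [3, 9, 2, 0, 5, 1, 6, 7, 8, 4]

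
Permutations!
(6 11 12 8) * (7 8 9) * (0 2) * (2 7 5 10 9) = (0 7 8 6 11 12 2)(5 10 9) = [7, 1, 0, 3, 4, 10, 11, 8, 6, 5, 9, 12, 2]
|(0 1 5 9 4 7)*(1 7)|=4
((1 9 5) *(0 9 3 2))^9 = (0 1)(2 5)(3 9)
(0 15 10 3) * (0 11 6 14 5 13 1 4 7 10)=(0 15)(1 4 7 10 3 11 6 14 5 13)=[15, 4, 2, 11, 7, 13, 14, 10, 8, 9, 3, 6, 12, 1, 5, 0]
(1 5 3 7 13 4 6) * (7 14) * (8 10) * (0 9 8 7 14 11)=(14)(0 9 8 10 7 13 4 6 1 5 3 11)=[9, 5, 2, 11, 6, 3, 1, 13, 10, 8, 7, 0, 12, 4, 14]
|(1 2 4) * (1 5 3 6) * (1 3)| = 4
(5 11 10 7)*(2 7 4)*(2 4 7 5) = (2 5 11 10 7) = [0, 1, 5, 3, 4, 11, 6, 2, 8, 9, 7, 10]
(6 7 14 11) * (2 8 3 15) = (2 8 3 15)(6 7 14 11) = [0, 1, 8, 15, 4, 5, 7, 14, 3, 9, 10, 6, 12, 13, 11, 2]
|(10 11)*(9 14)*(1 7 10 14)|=|(1 7 10 11 14 9)|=6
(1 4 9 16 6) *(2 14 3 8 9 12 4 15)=[0, 15, 14, 8, 12, 5, 1, 7, 9, 16, 10, 11, 4, 13, 3, 2, 6]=(1 15 2 14 3 8 9 16 6)(4 12)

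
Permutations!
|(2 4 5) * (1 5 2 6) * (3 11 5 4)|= 7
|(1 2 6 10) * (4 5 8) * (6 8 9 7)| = 9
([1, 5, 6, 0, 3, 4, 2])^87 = [5, 4, 6, 1, 0, 3, 2]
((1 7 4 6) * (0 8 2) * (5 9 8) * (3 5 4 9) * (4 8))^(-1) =(0 2 8)(1 6 4 9 7)(3 5)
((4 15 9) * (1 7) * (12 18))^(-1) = ((1 7)(4 15 9)(12 18))^(-1) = (1 7)(4 9 15)(12 18)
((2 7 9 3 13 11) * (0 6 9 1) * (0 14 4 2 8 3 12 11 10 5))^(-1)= (0 5 10 13 3 8 11 12 9 6)(1 7 2 4 14)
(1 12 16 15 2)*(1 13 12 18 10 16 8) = [0, 18, 13, 3, 4, 5, 6, 7, 1, 9, 16, 11, 8, 12, 14, 2, 15, 17, 10] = (1 18 10 16 15 2 13 12 8)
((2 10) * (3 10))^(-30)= (10)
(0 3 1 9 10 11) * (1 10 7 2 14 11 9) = [3, 1, 14, 10, 4, 5, 6, 2, 8, 7, 9, 0, 12, 13, 11] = (0 3 10 9 7 2 14 11)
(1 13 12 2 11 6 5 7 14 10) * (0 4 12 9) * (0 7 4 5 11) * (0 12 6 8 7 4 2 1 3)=(0 5 2 12 1 13 9 4 6 11 8 7 14 10 3)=[5, 13, 12, 0, 6, 2, 11, 14, 7, 4, 3, 8, 1, 9, 10]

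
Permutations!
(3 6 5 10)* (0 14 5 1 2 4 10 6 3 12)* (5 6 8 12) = (0 14 6 1 2 4 10 5 8 12) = [14, 2, 4, 3, 10, 8, 1, 7, 12, 9, 5, 11, 0, 13, 6]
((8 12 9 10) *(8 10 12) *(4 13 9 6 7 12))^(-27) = ((4 13 9)(6 7 12))^(-27) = (13)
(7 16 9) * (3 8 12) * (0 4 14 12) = (0 4 14 12 3 8)(7 16 9) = [4, 1, 2, 8, 14, 5, 6, 16, 0, 7, 10, 11, 3, 13, 12, 15, 9]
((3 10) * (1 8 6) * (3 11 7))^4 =(11)(1 8 6)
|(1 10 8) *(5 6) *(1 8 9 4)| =|(1 10 9 4)(5 6)| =4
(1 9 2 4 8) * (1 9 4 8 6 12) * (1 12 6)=[0, 4, 8, 3, 1, 5, 6, 7, 9, 2, 10, 11, 12]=(12)(1 4)(2 8 9)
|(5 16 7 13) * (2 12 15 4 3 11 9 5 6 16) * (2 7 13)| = 9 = |(2 12 15 4 3 11 9 5 7)(6 16 13)|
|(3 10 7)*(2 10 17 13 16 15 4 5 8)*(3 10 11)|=10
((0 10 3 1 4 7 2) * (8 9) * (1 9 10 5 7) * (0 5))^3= ((1 4)(2 5 7)(3 9 8 10))^3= (1 4)(3 10 8 9)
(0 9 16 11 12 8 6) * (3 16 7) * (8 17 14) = [9, 1, 2, 16, 4, 5, 0, 3, 6, 7, 10, 12, 17, 13, 8, 15, 11, 14] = (0 9 7 3 16 11 12 17 14 8 6)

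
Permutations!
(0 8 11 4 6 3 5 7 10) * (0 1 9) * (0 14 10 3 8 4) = [4, 9, 2, 5, 6, 7, 8, 3, 11, 14, 1, 0, 12, 13, 10] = (0 4 6 8 11)(1 9 14 10)(3 5 7)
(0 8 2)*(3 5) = (0 8 2)(3 5) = [8, 1, 0, 5, 4, 3, 6, 7, 2]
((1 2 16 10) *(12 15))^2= (1 16)(2 10)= ((1 2 16 10)(12 15))^2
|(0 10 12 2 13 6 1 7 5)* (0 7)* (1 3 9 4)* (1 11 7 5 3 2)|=|(0 10 12 1)(2 13 6)(3 9 4 11 7)|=60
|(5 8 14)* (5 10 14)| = 2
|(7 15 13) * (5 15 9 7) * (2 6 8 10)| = 12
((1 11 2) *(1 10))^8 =((1 11 2 10))^8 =(11)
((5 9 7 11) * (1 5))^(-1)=(1 11 7 9 5)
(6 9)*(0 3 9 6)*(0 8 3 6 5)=(0 6 5)(3 9 8)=[6, 1, 2, 9, 4, 0, 5, 7, 3, 8]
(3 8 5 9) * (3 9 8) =[0, 1, 2, 3, 4, 8, 6, 7, 5, 9] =(9)(5 8)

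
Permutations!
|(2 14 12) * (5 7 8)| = 3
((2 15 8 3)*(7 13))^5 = ((2 15 8 3)(7 13))^5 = (2 15 8 3)(7 13)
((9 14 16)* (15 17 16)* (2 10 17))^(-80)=(2 9 10 14 17 15 16)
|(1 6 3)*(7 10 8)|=|(1 6 3)(7 10 8)|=3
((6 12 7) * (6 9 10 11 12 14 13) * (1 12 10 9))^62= ((1 12 7)(6 14 13)(10 11))^62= (1 7 12)(6 13 14)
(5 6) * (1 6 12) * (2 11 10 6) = (1 2 11 10 6 5 12) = [0, 2, 11, 3, 4, 12, 5, 7, 8, 9, 6, 10, 1]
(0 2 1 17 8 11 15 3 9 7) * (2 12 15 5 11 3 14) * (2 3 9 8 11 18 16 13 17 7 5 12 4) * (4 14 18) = (0 14 3 8 9 5 4 2 1 7)(11 12 15 18 16 13 17) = [14, 7, 1, 8, 2, 4, 6, 0, 9, 5, 10, 12, 15, 17, 3, 18, 13, 11, 16]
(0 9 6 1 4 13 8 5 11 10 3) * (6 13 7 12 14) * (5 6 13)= (0 9 5 11 10 3)(1 4 7 12 14 13 8 6)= [9, 4, 2, 0, 7, 11, 1, 12, 6, 5, 3, 10, 14, 8, 13]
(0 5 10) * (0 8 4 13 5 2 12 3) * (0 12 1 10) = (0 2 1 10 8 4 13 5)(3 12) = [2, 10, 1, 12, 13, 0, 6, 7, 4, 9, 8, 11, 3, 5]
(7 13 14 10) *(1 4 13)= (1 4 13 14 10 7)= [0, 4, 2, 3, 13, 5, 6, 1, 8, 9, 7, 11, 12, 14, 10]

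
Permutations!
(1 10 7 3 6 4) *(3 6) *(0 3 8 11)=[3, 10, 2, 8, 1, 5, 4, 6, 11, 9, 7, 0]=(0 3 8 11)(1 10 7 6 4)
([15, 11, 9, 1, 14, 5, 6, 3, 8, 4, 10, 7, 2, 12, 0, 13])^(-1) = (0 14 4 9 2 12 13 15)(1 3 7 11)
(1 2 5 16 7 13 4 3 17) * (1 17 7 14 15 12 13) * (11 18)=[0, 2, 5, 7, 3, 16, 6, 1, 8, 9, 10, 18, 13, 4, 15, 12, 14, 17, 11]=(1 2 5 16 14 15 12 13 4 3 7)(11 18)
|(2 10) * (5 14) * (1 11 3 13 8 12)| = 6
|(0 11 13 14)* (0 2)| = |(0 11 13 14 2)| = 5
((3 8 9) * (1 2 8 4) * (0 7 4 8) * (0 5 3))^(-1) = ((0 7 4 1 2 5 3 8 9))^(-1) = (0 9 8 3 5 2 1 4 7)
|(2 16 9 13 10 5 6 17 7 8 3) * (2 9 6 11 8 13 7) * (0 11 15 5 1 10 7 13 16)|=22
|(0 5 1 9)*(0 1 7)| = 6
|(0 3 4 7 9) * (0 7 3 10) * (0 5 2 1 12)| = 6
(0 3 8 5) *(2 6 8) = (0 3 2 6 8 5) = [3, 1, 6, 2, 4, 0, 8, 7, 5]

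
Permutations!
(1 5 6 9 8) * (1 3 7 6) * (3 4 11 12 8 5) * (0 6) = [6, 3, 2, 7, 11, 1, 9, 0, 4, 5, 10, 12, 8] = (0 6 9 5 1 3 7)(4 11 12 8)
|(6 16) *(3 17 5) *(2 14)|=6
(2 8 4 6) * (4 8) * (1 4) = (8)(1 4 6 2) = [0, 4, 1, 3, 6, 5, 2, 7, 8]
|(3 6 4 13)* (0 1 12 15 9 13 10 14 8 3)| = 6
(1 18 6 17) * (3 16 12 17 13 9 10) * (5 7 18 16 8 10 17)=(1 16 12 5 7 18 6 13 9 17)(3 8 10)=[0, 16, 2, 8, 4, 7, 13, 18, 10, 17, 3, 11, 5, 9, 14, 15, 12, 1, 6]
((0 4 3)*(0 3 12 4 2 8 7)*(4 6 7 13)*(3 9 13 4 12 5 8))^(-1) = (0 7 6 12 13 9 3 2)(4 8 5)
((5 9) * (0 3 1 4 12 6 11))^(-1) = (0 11 6 12 4 1 3)(5 9)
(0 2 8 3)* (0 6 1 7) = (0 2 8 3 6 1 7) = [2, 7, 8, 6, 4, 5, 1, 0, 3]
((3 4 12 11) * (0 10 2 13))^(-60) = (13)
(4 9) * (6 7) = [0, 1, 2, 3, 9, 5, 7, 6, 8, 4] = (4 9)(6 7)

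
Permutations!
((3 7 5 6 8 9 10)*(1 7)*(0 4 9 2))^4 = (0 3 6 4 1 8 9 7 2 10 5)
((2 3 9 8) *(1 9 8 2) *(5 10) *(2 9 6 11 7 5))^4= (1 5 8 7 3 11 2 6 10)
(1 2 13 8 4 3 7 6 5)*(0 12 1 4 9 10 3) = (0 12 1 2 13 8 9 10 3 7 6 5 4) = [12, 2, 13, 7, 0, 4, 5, 6, 9, 10, 3, 11, 1, 8]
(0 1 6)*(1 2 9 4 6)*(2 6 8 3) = [6, 1, 9, 2, 8, 5, 0, 7, 3, 4] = (0 6)(2 9 4 8 3)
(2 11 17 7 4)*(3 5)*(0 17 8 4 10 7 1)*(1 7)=(0 17 7 10 1)(2 11 8 4)(3 5)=[17, 0, 11, 5, 2, 3, 6, 10, 4, 9, 1, 8, 12, 13, 14, 15, 16, 7]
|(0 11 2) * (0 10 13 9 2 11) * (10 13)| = 3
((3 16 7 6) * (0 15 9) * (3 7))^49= (0 15 9)(3 16)(6 7)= ((0 15 9)(3 16)(6 7))^49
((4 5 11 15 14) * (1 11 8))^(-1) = ((1 11 15 14 4 5 8))^(-1) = (1 8 5 4 14 15 11)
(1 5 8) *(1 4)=(1 5 8 4)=[0, 5, 2, 3, 1, 8, 6, 7, 4]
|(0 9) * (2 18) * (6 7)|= 2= |(0 9)(2 18)(6 7)|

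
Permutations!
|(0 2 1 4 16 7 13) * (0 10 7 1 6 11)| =12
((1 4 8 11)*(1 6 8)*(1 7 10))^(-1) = (1 10 7 4)(6 11 8)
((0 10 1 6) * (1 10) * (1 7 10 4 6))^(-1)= ((0 7 10 4 6))^(-1)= (0 6 4 10 7)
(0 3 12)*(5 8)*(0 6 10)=(0 3 12 6 10)(5 8)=[3, 1, 2, 12, 4, 8, 10, 7, 5, 9, 0, 11, 6]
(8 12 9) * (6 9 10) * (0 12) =(0 12 10 6 9 8) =[12, 1, 2, 3, 4, 5, 9, 7, 0, 8, 6, 11, 10]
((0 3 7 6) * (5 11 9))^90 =(11)(0 7)(3 6)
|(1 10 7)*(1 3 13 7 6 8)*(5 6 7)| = |(1 10 7 3 13 5 6 8)| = 8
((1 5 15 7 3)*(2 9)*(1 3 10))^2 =((1 5 15 7 10)(2 9))^2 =(1 15 10 5 7)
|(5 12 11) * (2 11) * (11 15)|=5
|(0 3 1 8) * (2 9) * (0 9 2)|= 5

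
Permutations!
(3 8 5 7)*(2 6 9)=[0, 1, 6, 8, 4, 7, 9, 3, 5, 2]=(2 6 9)(3 8 5 7)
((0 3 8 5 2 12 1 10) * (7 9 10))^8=(0 9 1 2 8)(3 10 7 12 5)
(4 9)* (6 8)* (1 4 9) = (9)(1 4)(6 8) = [0, 4, 2, 3, 1, 5, 8, 7, 6, 9]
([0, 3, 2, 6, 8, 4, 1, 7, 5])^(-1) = (1 6 3)(4 5 8)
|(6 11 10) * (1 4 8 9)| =12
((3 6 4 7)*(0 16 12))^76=((0 16 12)(3 6 4 7))^76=(0 16 12)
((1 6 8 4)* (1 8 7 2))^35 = (1 2 7 6)(4 8)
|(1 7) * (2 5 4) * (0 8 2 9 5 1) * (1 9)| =8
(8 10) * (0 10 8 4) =(0 10 4) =[10, 1, 2, 3, 0, 5, 6, 7, 8, 9, 4]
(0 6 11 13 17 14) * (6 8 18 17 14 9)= (0 8 18 17 9 6 11 13 14)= [8, 1, 2, 3, 4, 5, 11, 7, 18, 6, 10, 13, 12, 14, 0, 15, 16, 9, 17]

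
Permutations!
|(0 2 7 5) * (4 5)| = |(0 2 7 4 5)| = 5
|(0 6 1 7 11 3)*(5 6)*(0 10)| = 8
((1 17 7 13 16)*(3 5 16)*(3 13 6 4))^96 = (17) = ((1 17 7 6 4 3 5 16))^96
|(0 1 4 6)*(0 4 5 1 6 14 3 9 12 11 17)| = |(0 6 4 14 3 9 12 11 17)(1 5)| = 18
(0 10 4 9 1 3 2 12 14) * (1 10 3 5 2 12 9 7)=(0 3 12 14)(1 5 2 9 10 4 7)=[3, 5, 9, 12, 7, 2, 6, 1, 8, 10, 4, 11, 14, 13, 0]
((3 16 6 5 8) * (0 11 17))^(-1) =(0 17 11)(3 8 5 6 16)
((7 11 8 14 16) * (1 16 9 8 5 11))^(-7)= ((1 16 7)(5 11)(8 14 9))^(-7)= (1 7 16)(5 11)(8 9 14)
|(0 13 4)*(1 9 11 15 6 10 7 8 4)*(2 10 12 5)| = 14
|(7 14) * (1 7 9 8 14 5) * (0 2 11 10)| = |(0 2 11 10)(1 7 5)(8 14 9)| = 12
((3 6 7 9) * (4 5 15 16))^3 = ((3 6 7 9)(4 5 15 16))^3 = (3 9 7 6)(4 16 15 5)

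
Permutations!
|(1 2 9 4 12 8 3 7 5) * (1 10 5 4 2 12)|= 6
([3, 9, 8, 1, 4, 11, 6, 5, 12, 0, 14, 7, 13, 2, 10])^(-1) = (0 9 1 3)(2 13 12 8)(5 7 11)(10 14)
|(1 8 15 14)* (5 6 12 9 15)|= 8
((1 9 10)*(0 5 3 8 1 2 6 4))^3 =((0 5 3 8 1 9 10 2 6 4))^3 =(0 8 10 4 3 9 6 5 1 2)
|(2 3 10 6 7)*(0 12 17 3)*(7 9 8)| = 10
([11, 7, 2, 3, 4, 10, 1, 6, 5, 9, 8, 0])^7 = (0 11)(1 7 6)(5 10 8)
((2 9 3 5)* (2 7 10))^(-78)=((2 9 3 5 7 10))^(-78)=(10)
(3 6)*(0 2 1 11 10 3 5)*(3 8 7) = (0 2 1 11 10 8 7 3 6 5) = [2, 11, 1, 6, 4, 0, 5, 3, 7, 9, 8, 10]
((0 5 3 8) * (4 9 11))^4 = ((0 5 3 8)(4 9 11))^4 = (4 9 11)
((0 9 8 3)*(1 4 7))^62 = ((0 9 8 3)(1 4 7))^62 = (0 8)(1 7 4)(3 9)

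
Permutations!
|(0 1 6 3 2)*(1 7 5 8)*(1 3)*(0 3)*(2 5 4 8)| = 12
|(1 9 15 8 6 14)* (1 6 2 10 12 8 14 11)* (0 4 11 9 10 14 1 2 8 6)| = |(0 4 11 2 14)(1 10 12 6 9 15)| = 30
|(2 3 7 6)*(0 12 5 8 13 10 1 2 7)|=18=|(0 12 5 8 13 10 1 2 3)(6 7)|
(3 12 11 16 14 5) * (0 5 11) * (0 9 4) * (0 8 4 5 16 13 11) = (0 16 14)(3 12 9 5)(4 8)(11 13) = [16, 1, 2, 12, 8, 3, 6, 7, 4, 5, 10, 13, 9, 11, 0, 15, 14]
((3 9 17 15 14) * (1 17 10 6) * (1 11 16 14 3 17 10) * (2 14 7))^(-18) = ((1 10 6 11 16 7 2 14 17 15 3 9))^(-18) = (1 2)(3 16)(6 17)(7 9)(10 14)(11 15)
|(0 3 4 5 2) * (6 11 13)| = 15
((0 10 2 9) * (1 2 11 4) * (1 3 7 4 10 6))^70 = (11)(3 7 4)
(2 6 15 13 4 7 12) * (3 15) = (2 6 3 15 13 4 7 12) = [0, 1, 6, 15, 7, 5, 3, 12, 8, 9, 10, 11, 2, 4, 14, 13]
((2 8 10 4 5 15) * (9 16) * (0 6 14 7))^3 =((0 6 14 7)(2 8 10 4 5 15)(9 16))^3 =(0 7 14 6)(2 4)(5 8)(9 16)(10 15)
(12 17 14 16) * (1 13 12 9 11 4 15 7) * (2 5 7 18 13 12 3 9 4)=(1 12 17 14 16 4 15 18 13 3 9 11 2 5 7)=[0, 12, 5, 9, 15, 7, 6, 1, 8, 11, 10, 2, 17, 3, 16, 18, 4, 14, 13]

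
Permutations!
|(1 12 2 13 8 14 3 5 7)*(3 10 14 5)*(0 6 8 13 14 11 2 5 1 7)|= 12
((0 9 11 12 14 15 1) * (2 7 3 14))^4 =((0 9 11 12 2 7 3 14 15 1))^4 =(0 2 15 11 3)(1 12 14 9 7)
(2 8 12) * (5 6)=(2 8 12)(5 6)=[0, 1, 8, 3, 4, 6, 5, 7, 12, 9, 10, 11, 2]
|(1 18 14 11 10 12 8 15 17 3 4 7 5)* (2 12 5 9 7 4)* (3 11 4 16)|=14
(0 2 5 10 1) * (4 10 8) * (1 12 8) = [2, 0, 5, 3, 10, 1, 6, 7, 4, 9, 12, 11, 8] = (0 2 5 1)(4 10 12 8)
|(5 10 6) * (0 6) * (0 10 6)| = 2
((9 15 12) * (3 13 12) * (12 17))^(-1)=((3 13 17 12 9 15))^(-1)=(3 15 9 12 17 13)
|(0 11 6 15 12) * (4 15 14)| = 7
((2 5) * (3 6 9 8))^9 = (2 5)(3 6 9 8)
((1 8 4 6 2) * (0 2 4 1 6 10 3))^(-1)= (0 3 10 4 6 2)(1 8)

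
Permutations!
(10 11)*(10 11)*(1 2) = (11)(1 2) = [0, 2, 1, 3, 4, 5, 6, 7, 8, 9, 10, 11]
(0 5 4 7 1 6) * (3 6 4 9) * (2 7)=(0 5 9 3 6)(1 4 2 7)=[5, 4, 7, 6, 2, 9, 0, 1, 8, 3]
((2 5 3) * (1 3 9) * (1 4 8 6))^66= ((1 3 2 5 9 4 8 6))^66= (1 2 9 8)(3 5 4 6)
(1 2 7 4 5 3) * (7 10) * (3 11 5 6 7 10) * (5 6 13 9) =(1 2 3)(4 13 9 5 11 6 7) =[0, 2, 3, 1, 13, 11, 7, 4, 8, 5, 10, 6, 12, 9]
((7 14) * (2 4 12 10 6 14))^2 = (2 12 6 7 4 10 14) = ((2 4 12 10 6 14 7))^2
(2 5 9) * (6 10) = (2 5 9)(6 10) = [0, 1, 5, 3, 4, 9, 10, 7, 8, 2, 6]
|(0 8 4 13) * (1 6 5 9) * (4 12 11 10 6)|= |(0 8 12 11 10 6 5 9 1 4 13)|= 11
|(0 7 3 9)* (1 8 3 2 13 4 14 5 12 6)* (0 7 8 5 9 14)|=36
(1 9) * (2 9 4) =[0, 4, 9, 3, 2, 5, 6, 7, 8, 1] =(1 4 2 9)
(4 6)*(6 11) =(4 11 6) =[0, 1, 2, 3, 11, 5, 4, 7, 8, 9, 10, 6]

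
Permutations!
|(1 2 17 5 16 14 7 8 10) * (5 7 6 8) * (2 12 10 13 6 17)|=|(1 12 10)(5 16 14 17 7)(6 8 13)|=15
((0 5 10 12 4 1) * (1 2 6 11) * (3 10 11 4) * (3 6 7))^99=((0 5 11 1)(2 7 3 10 12 6 4))^99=(0 1 11 5)(2 7 3 10 12 6 4)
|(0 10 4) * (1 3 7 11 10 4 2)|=6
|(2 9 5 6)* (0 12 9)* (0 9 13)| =12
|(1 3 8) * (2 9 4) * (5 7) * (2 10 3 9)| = 6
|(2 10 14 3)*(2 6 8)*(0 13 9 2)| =9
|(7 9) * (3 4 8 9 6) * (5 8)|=|(3 4 5 8 9 7 6)|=7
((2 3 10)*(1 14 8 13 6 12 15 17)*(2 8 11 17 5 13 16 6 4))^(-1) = (1 17 11 14)(2 4 13 5 15 12 6 16 8 10 3)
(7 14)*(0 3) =(0 3)(7 14) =[3, 1, 2, 0, 4, 5, 6, 14, 8, 9, 10, 11, 12, 13, 7]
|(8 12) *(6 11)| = 2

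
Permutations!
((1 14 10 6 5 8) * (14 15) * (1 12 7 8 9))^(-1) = ((1 15 14 10 6 5 9)(7 8 12))^(-1) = (1 9 5 6 10 14 15)(7 12 8)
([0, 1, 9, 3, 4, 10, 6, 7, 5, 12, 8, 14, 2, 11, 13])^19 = [0, 1, 9, 3, 4, 10, 6, 7, 5, 12, 8, 14, 2, 11, 13]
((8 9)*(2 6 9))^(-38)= (2 9)(6 8)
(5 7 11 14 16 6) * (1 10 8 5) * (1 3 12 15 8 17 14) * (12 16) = (1 10 17 14 12 15 8 5 7 11)(3 16 6) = [0, 10, 2, 16, 4, 7, 3, 11, 5, 9, 17, 1, 15, 13, 12, 8, 6, 14]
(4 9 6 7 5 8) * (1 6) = [0, 6, 2, 3, 9, 8, 7, 5, 4, 1] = (1 6 7 5 8 4 9)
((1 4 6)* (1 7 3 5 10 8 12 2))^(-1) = ((1 4 6 7 3 5 10 8 12 2))^(-1) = (1 2 12 8 10 5 3 7 6 4)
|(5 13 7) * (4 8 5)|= 5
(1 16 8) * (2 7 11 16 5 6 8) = (1 5 6 8)(2 7 11 16) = [0, 5, 7, 3, 4, 6, 8, 11, 1, 9, 10, 16, 12, 13, 14, 15, 2]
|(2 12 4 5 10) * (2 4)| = 6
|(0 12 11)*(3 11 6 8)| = 6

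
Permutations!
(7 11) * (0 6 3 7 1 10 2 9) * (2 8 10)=(0 6 3 7 11 1 2 9)(8 10)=[6, 2, 9, 7, 4, 5, 3, 11, 10, 0, 8, 1]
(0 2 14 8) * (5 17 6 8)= (0 2 14 5 17 6 8)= [2, 1, 14, 3, 4, 17, 8, 7, 0, 9, 10, 11, 12, 13, 5, 15, 16, 6]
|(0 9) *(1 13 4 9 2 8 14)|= |(0 2 8 14 1 13 4 9)|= 8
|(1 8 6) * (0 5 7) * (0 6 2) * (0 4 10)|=9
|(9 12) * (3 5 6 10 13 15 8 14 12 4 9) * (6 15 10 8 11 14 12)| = |(3 5 15 11 14 6 8 12)(4 9)(10 13)| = 8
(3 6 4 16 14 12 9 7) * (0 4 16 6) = (0 4 6 16 14 12 9 7 3) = [4, 1, 2, 0, 6, 5, 16, 3, 8, 7, 10, 11, 9, 13, 12, 15, 14]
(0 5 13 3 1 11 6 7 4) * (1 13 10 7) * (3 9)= (0 5 10 7 4)(1 11 6)(3 13 9)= [5, 11, 2, 13, 0, 10, 1, 4, 8, 3, 7, 6, 12, 9]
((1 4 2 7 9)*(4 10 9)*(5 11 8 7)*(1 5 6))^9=(1 6 2 4 7 8 11 5 9 10)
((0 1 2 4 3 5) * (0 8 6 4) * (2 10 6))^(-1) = ((0 1 10 6 4 3 5 8 2))^(-1) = (0 2 8 5 3 4 6 10 1)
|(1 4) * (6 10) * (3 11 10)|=4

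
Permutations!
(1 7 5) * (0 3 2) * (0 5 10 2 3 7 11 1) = (0 7 10 2 5)(1 11) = [7, 11, 5, 3, 4, 0, 6, 10, 8, 9, 2, 1]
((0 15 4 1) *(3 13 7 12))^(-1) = ((0 15 4 1)(3 13 7 12))^(-1) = (0 1 4 15)(3 12 7 13)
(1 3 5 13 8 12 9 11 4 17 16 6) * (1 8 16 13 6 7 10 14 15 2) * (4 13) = (1 3 5 6 8 12 9 11 13 16 7 10 14 15 2)(4 17) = [0, 3, 1, 5, 17, 6, 8, 10, 12, 11, 14, 13, 9, 16, 15, 2, 7, 4]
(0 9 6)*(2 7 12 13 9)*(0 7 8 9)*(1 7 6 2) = (0 1 7 12 13)(2 8 9) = [1, 7, 8, 3, 4, 5, 6, 12, 9, 2, 10, 11, 13, 0]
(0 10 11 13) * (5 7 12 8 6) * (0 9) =[10, 1, 2, 3, 4, 7, 5, 12, 6, 0, 11, 13, 8, 9] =(0 10 11 13 9)(5 7 12 8 6)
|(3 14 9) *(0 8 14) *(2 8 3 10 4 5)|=14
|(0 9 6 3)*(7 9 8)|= 6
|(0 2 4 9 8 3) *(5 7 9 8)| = |(0 2 4 8 3)(5 7 9)| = 15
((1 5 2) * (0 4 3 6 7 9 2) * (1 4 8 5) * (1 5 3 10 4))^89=(0 5 1 2 9 7 6 3 8)(4 10)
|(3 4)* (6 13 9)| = |(3 4)(6 13 9)| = 6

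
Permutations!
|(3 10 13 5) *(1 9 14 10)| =7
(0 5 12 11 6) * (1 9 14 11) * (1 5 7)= (0 7 1 9 14 11 6)(5 12)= [7, 9, 2, 3, 4, 12, 0, 1, 8, 14, 10, 6, 5, 13, 11]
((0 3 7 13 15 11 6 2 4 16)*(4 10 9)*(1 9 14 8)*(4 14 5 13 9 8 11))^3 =(0 9 6 5 4 3 14 2 13 16 7 11 10 15)(1 8)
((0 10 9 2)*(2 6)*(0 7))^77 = (0 7 2 6 9 10)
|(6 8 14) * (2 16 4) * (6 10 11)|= |(2 16 4)(6 8 14 10 11)|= 15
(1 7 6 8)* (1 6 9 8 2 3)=(1 7 9 8 6 2 3)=[0, 7, 3, 1, 4, 5, 2, 9, 6, 8]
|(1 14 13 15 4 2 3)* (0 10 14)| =|(0 10 14 13 15 4 2 3 1)| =9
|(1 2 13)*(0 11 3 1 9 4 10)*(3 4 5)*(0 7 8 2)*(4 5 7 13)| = |(0 11 5 3 1)(2 4 10 13 9 7 8)| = 35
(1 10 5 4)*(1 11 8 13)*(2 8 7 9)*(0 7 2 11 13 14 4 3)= (0 7 9 11 2 8 14 4 13 1 10 5 3)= [7, 10, 8, 0, 13, 3, 6, 9, 14, 11, 5, 2, 12, 1, 4]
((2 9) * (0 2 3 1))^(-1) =((0 2 9 3 1))^(-1) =(0 1 3 9 2)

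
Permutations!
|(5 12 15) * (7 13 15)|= 5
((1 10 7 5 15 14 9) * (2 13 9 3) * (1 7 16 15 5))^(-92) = (1 9 2 14 16)(3 15 10 7 13)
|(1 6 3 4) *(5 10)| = 4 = |(1 6 3 4)(5 10)|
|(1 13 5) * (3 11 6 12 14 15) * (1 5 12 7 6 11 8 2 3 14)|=6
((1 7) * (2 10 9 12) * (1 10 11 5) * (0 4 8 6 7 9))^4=(0 7 8)(1 11 12)(2 9 5)(4 10 6)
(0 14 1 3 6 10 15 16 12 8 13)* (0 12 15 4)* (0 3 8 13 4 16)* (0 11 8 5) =(0 14 1 5)(3 6 10 16 15 11 8 4)(12 13) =[14, 5, 2, 6, 3, 0, 10, 7, 4, 9, 16, 8, 13, 12, 1, 11, 15]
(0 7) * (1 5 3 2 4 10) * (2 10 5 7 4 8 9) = [4, 7, 8, 10, 5, 3, 6, 0, 9, 2, 1] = (0 4 5 3 10 1 7)(2 8 9)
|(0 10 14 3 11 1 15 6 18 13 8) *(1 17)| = |(0 10 14 3 11 17 1 15 6 18 13 8)| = 12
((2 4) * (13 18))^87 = (2 4)(13 18)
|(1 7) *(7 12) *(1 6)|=4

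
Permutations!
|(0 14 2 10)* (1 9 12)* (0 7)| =15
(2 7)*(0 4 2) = (0 4 2 7) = [4, 1, 7, 3, 2, 5, 6, 0]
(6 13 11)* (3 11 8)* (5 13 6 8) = (3 11 8)(5 13) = [0, 1, 2, 11, 4, 13, 6, 7, 3, 9, 10, 8, 12, 5]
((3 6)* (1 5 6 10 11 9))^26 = (1 11 3 5 9 10 6) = ((1 5 6 3 10 11 9))^26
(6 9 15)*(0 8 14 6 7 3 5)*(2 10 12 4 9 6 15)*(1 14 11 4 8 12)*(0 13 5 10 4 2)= (0 12 8 11 2 4 9)(1 14 15 7 3 10)(5 13)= [12, 14, 4, 10, 9, 13, 6, 3, 11, 0, 1, 2, 8, 5, 15, 7]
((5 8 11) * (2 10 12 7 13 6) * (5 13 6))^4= ((2 10 12 7 6)(5 8 11 13))^4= (13)(2 6 7 12 10)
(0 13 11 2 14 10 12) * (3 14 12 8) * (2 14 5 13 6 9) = (0 6 9 2 12)(3 5 13 11 14 10 8) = [6, 1, 12, 5, 4, 13, 9, 7, 3, 2, 8, 14, 0, 11, 10]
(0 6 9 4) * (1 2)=(0 6 9 4)(1 2)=[6, 2, 1, 3, 0, 5, 9, 7, 8, 4]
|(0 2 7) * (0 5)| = |(0 2 7 5)| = 4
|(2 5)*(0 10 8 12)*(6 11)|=4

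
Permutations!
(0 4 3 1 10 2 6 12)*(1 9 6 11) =[4, 10, 11, 9, 3, 5, 12, 7, 8, 6, 2, 1, 0] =(0 4 3 9 6 12)(1 10 2 11)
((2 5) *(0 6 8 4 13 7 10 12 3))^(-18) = (13) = ((0 6 8 4 13 7 10 12 3)(2 5))^(-18)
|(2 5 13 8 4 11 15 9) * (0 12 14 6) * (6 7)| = |(0 12 14 7 6)(2 5 13 8 4 11 15 9)| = 40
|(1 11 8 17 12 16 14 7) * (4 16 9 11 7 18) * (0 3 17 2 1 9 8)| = 20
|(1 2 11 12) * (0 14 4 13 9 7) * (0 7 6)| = 12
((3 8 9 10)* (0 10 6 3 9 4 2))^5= ((0 10 9 6 3 8 4 2))^5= (0 8 9 2 3 10 4 6)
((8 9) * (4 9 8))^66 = ((4 9))^66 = (9)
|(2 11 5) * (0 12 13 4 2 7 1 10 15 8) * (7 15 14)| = |(0 12 13 4 2 11 5 15 8)(1 10 14 7)| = 36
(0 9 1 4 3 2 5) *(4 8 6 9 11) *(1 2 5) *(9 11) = (0 9 2 1 8 6 11 4 3 5) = [9, 8, 1, 5, 3, 0, 11, 7, 6, 2, 10, 4]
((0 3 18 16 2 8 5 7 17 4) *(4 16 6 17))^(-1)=((0 3 18 6 17 16 2 8 5 7 4))^(-1)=(0 4 7 5 8 2 16 17 6 18 3)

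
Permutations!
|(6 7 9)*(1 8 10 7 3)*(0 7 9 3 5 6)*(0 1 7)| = 4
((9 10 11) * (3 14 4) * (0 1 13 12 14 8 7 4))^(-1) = (0 14 12 13 1)(3 4 7 8)(9 11 10) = ((0 1 13 12 14)(3 8 7 4)(9 10 11))^(-1)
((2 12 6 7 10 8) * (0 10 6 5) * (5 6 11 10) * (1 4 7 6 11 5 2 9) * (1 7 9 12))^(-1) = (0 5 7 9 4 1 2)(8 10 11 12)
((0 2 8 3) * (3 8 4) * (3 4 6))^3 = (8)(0 3 6 2)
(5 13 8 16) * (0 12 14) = (0 12 14)(5 13 8 16) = [12, 1, 2, 3, 4, 13, 6, 7, 16, 9, 10, 11, 14, 8, 0, 15, 5]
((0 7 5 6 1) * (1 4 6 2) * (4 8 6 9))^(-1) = (0 1 2 5 7)(4 9)(6 8)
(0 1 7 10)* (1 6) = [6, 7, 2, 3, 4, 5, 1, 10, 8, 9, 0] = (0 6 1 7 10)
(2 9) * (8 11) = (2 9)(8 11) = [0, 1, 9, 3, 4, 5, 6, 7, 11, 2, 10, 8]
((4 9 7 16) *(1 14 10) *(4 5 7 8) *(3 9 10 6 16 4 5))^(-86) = ((1 14 6 16 3 9 8 5 7 4 10))^(-86) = (1 6 3 8 7 10 14 16 9 5 4)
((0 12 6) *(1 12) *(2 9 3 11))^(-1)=((0 1 12 6)(2 9 3 11))^(-1)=(0 6 12 1)(2 11 3 9)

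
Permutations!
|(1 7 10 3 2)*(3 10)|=|(10)(1 7 3 2)|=4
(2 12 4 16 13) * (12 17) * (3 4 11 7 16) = (2 17 12 11 7 16 13)(3 4) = [0, 1, 17, 4, 3, 5, 6, 16, 8, 9, 10, 7, 11, 2, 14, 15, 13, 12]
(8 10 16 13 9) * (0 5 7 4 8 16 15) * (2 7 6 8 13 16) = [5, 1, 7, 3, 13, 6, 8, 4, 10, 2, 15, 11, 12, 9, 14, 0, 16] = (16)(0 5 6 8 10 15)(2 7 4 13 9)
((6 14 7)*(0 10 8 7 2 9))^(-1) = (0 9 2 14 6 7 8 10)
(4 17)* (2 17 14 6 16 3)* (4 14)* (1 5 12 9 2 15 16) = [0, 5, 17, 15, 4, 12, 1, 7, 8, 2, 10, 11, 9, 13, 6, 16, 3, 14] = (1 5 12 9 2 17 14 6)(3 15 16)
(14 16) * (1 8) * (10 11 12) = (1 8)(10 11 12)(14 16) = [0, 8, 2, 3, 4, 5, 6, 7, 1, 9, 11, 12, 10, 13, 16, 15, 14]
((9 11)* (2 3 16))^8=(2 16 3)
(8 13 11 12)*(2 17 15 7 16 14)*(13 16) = (2 17 15 7 13 11 12 8 16 14) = [0, 1, 17, 3, 4, 5, 6, 13, 16, 9, 10, 12, 8, 11, 2, 7, 14, 15]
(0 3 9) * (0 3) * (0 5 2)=(0 5 2)(3 9)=[5, 1, 0, 9, 4, 2, 6, 7, 8, 3]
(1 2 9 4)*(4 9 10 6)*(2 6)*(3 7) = (1 6 4)(2 10)(3 7) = [0, 6, 10, 7, 1, 5, 4, 3, 8, 9, 2]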